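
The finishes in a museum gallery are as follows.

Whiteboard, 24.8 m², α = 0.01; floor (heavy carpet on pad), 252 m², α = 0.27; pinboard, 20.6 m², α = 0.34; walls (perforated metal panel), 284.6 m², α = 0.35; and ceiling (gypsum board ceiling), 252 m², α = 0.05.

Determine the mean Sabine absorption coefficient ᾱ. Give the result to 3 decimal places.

S = Σ Sᵢ = 24.8 + 252 + 20.6 + 284.6 + 252 = 834.0 m².
Σ(Sᵢαᵢ) = 24.8*0.01 + 252*0.27 + 20.6*0.34 + 284.6*0.35 + 252*0.05 = 187.502.
ᾱ = 187.502 / 834.0 = 0.225.

0.225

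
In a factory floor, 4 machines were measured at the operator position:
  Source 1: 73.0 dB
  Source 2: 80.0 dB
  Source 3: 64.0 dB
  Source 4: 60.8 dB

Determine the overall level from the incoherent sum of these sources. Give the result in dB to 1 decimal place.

Σ 10^(Lᵢ/10) = 1.237e+08.
Back to dB: 10·log₁₀ Σ = 80.9 dB.

80.9 dB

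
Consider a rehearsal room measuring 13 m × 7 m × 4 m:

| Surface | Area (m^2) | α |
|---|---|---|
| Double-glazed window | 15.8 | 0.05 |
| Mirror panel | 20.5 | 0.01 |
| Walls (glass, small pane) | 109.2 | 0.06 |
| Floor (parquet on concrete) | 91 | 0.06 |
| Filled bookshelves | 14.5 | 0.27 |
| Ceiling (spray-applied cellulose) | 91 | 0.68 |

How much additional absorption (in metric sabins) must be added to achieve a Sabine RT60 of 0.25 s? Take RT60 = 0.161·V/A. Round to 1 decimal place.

155.6 sabins

Equivalent absorption area: A₁ = 15.8×0.05 + 20.5×0.01 + 109.2×0.06 + 91×0.06 + 14.5×0.27 + 91×0.68 = 78.802 m^2.
For T = 0.25 s, need A₂ = 0.161·V/T = 0.161·364/0.25 = 234.416 sabins.
Additional absorption ΔA = 234.416 − 78.802 = 155.6 sabins.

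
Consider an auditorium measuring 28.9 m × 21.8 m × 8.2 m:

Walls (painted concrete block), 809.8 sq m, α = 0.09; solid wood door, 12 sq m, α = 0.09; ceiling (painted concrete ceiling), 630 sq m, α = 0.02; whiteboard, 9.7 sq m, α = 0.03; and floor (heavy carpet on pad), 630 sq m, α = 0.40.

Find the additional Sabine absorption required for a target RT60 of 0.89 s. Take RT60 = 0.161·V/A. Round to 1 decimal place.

Equivalent absorption area: A₁ = 809.8·0.09 + 12·0.09 + 630·0.02 + 9.7·0.03 + 630·0.40 = 338.853 sq m.
For T = 0.89 s, need A₂ = 0.161·V/T = 0.161·5166.164/0.89 = 934.553 sabins.
Shortfall: 934.553 − 338.853 = 595.7 sabins.

595.7 sabins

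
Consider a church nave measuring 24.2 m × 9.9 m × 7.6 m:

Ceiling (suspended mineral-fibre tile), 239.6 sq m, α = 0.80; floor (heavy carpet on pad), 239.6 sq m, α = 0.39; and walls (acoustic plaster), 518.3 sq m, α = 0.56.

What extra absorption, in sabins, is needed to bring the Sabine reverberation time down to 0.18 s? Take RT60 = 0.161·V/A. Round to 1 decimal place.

1053.2 sabins

Total absorption A₁ = 239.6*0.80 + 239.6*0.39 + 518.3*0.56
  = 191.680 + 93.444 + 290.248 = 575.372 sq m sabins.
V = 1820.808 m³. Required absorption A₂ = 0.161 × 1820.808 / 0.18 = 1628.612 sabins.
Shortfall: 1628.612 − 575.372 = 1053.2 sabins.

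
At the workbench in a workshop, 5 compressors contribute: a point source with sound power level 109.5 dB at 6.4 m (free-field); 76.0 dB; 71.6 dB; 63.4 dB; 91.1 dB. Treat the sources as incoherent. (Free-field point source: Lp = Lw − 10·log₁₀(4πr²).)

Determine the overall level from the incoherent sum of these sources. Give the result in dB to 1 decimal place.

91.8 dB

Source at 6.4 m: Lp = 109.5 − 10·log₁₀(4π·6.4²) = 109.5 − 10·log₁₀(514.719) = 82.4 dB.
Sum in the linear (power) domain: Σ 10^(Lᵢ/10) = 10^(82.4/10) + 10^(76.0/10) + 10^(71.6/10) + 10^(63.4/10) + 10^(91.1/10) = 1.518e+09.
L_total = 10·log₁₀(1.518e+09) = 91.8 dB.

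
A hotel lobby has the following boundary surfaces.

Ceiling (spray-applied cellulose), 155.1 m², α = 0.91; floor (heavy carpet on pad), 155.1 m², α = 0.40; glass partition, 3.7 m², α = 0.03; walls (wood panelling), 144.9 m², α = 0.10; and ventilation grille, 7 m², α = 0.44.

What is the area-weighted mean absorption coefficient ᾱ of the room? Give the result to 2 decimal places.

0.47

S = Σ Sᵢ = 155.1 + 155.1 + 3.7 + 144.9 + 7 = 465.8 m².
Σ(Sᵢαᵢ) = 155.1*0.91 + 155.1*0.40 + 3.7*0.03 + 144.9*0.10 + 7*0.44 = 220.862.
ᾱ = A/S = 0.47.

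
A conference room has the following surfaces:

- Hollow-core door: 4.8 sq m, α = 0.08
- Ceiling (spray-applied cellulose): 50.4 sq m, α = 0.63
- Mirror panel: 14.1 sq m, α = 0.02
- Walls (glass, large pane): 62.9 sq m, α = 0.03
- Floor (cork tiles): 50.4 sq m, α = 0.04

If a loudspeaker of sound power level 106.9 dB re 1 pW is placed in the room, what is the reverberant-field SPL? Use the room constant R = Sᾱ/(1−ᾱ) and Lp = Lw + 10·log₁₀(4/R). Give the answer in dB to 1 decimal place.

96.4 dB

Σ(Sᵢαᵢ) = 4.8·0.08 + 50.4·0.63 + 14.1·0.02 + 62.9·0.03 + 50.4·0.04 = 36.321; total area S = 182.6 sq m.
ᾱ = 36.321/182.6 = 0.1989; R = Sᾱ/(1−ᾱ) = 36.321/(1−0.1989) = 45.339 sq m.
Lp = Lw + 10 log₁₀(4/R) = 106.9 -10.54 = 96.4 dB.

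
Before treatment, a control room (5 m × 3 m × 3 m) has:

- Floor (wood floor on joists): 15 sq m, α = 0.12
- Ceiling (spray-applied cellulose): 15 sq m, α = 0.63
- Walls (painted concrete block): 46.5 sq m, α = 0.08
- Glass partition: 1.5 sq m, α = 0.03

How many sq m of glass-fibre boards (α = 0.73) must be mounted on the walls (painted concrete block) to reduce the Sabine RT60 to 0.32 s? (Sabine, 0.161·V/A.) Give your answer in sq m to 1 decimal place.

11.7

A₁ = Σ Sᵢαᵢ = 15·0.12 + 15·0.63 + 46.5·0.08 + 1.5·0.03 = 15.015 sabins.
V = 45 m³. Target absorption A₂ = 0.161 × 45 / 0.32 = 22.641 sabins.
Absorption to add: 22.641 − 15.015 = 7.626 sabins.
Each sq m of panel replacing the walls (painted concrete block) adds (0.73 − 0.08) = 0.65 sabins.
Area = ΔA/Δα = 7.626/0.65 = 11.7 sq m.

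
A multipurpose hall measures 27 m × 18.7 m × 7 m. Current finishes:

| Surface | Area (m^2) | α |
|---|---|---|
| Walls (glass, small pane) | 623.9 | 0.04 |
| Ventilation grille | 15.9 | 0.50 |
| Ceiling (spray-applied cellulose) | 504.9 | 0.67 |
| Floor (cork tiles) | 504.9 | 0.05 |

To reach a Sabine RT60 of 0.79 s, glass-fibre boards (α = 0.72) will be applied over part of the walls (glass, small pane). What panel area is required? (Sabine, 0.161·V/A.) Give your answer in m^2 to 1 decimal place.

Summing Sᵢαᵢ: 24.956 + 7.950 + 338.283 + 25.245 → A₁ = 396.434 sabins.
V = 3534.3 m³. Target absorption A₂ = 0.161 × 3534.3 / 0.79 = 720.281 sabins.
ΔA needed = 720.281 − 396.434 = 323.847 sabins.
Net gain per m^2: Δα = 0.72 − 0.04 = 0.68.
Area = ΔA/Δα = 323.847/0.68 = 476.2 m^2.

476.2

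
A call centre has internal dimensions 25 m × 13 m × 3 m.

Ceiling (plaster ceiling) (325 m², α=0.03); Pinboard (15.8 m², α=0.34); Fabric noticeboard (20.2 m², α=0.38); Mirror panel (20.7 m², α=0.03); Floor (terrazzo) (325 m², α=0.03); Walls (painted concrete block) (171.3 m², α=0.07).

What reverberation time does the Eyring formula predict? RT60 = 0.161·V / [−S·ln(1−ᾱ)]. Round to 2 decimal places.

S = Σ Sᵢ = 878.0 m².
Σ(Sᵢαᵢ) = 325×0.03 + 15.8×0.34 + 20.2×0.38 + 20.7×0.03 + 325×0.03 + 171.3×0.07 = 45.160.
ᾱ = 45.160 / 878.0 = 0.0514.
Eyring denominator: −S ln(1−ᾱ) = 46.330.
V = 25 × 13 × 3 = 975 m³.
T = 0.161·V/[−S·ln(1−ᾱ)] = 0.161·975/46.330 = 3.39 s.

3.39 s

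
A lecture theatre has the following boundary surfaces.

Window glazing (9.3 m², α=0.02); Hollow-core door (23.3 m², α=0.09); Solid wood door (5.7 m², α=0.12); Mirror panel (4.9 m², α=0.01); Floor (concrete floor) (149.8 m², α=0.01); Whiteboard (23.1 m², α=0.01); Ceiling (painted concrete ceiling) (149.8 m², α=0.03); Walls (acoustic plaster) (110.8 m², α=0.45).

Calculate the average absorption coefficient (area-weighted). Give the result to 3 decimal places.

0.124

S = Σ Sᵢ = 9.3 + 23.3 + 5.7 + 4.9 + 149.8 + 23.1 + 149.8 + 110.8 = 476.7 m².
Weighted sum Σ Sα = 59.099.
ᾱ = 59.099 / 476.7 = 0.124.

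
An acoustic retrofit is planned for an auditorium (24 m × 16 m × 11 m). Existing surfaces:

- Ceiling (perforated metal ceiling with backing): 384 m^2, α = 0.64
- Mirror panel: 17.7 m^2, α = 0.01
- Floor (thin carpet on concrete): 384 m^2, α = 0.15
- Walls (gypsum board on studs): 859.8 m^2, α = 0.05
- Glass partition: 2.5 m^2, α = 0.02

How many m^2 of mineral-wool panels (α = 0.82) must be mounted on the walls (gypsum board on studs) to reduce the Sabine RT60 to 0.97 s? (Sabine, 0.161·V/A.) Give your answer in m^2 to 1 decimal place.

460.4

Total absorption A₁ = 384·0.64 + 17.7·0.01 + 384·0.15 + 859.8·0.05 + 2.5·0.02
  = 245.760 + 0.177 + 57.600 + 42.990 + 0.050 = 346.577 m^2 sabins.
V = 4224 m³. Target absorption A₂ = 0.161 × 4224 / 0.97 = 701.097 sabins.
Absorption to add: 701.097 − 346.577 = 354.520 sabins.
Net gain per m^2: Δα = 0.82 − 0.05 = 0.77.
Area = ΔA/Δα = 354.520/0.77 = 460.4 m^2.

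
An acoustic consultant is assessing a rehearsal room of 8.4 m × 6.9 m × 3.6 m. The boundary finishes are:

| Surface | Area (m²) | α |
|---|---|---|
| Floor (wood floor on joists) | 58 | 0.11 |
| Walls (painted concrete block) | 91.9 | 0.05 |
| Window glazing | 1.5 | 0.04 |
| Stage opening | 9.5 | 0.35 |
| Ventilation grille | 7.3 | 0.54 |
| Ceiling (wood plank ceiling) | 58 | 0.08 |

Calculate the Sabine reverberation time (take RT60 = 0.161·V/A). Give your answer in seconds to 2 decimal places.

1.46 sec

A = Σ Sᵢαᵢ = 58·0.11 + 91.9·0.05 + 1.5·0.04 + 9.5·0.35 + 7.3·0.54 + 58·0.08 = 22.942 sabins.
Room volume: 208.656 m³.
RT60 = 0.161 · V / A = 0.161 × 208.656 / 22.942 = 1.46 s.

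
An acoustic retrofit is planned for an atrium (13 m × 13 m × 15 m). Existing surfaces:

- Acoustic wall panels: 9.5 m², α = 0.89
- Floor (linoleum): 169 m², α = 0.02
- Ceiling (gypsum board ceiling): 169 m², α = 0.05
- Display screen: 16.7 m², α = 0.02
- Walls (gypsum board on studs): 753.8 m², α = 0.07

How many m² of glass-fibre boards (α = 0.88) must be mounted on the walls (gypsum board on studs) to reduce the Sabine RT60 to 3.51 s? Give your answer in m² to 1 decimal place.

53.0

A₁ = Σ Sᵢαᵢ = 9.5·0.89 + 169·0.02 + 169·0.05 + 16.7·0.02 + 753.8·0.07 = 73.385 sabins.
V = 2535 m³. Target absorption A₂ = 0.161 × 2535 / 3.51 = 116.278 sabins.
ΔA needed = 116.278 − 73.385 = 42.893 sabins.
Each m² of panel replacing the walls (gypsum board on studs) adds (0.88 − 0.07) = 0.81 sabins.
Panel area = 42.893 / 0.81 = 53.0 m².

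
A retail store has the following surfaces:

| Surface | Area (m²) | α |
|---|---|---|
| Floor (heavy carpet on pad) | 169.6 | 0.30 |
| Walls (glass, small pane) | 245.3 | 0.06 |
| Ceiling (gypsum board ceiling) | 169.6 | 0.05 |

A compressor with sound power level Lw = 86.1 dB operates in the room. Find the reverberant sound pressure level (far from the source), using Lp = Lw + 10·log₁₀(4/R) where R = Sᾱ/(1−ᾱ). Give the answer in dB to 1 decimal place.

72.8 dB

A = 74.078 sabins; S = 584.5 m².
ᾱ = 74.078/584.5 = 0.1267; R = Sᾱ/(1−ᾱ) = 74.078/(1−0.1267) = 84.825 m².
Lp = Lw + 10 log₁₀(4/R) = 86.1 -13.26 = 72.8 dB.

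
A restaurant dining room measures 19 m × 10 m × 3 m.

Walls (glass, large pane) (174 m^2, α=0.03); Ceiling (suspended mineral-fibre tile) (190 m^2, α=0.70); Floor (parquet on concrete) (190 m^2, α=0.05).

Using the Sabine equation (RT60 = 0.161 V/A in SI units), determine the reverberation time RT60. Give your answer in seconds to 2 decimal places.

A = Σ Sᵢαᵢ = 174×0.03 + 190×0.70 + 190×0.05 = 147.720 sabins.
V = 19·10·3 = 570 m³.
T = 0.161 V/A = 0.161·570/147.720 = 0.62 s.

0.62 sec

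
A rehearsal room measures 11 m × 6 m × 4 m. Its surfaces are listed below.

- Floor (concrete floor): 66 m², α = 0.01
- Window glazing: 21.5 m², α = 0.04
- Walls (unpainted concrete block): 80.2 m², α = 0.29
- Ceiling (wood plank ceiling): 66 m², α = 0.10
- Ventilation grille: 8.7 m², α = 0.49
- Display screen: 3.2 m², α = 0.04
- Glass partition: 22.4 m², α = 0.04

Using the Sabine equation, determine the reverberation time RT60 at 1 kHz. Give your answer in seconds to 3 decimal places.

1.159 s

Equivalent absorption area: A = 66·0.01 + 21.5·0.04 + 80.2·0.29 + 66·0.10 + 8.7·0.49 + 3.2·0.04 + 22.4·0.04 = 36.665 m².
Volume V = 11 × 6 × 4 = 264 m³.
RT60 = 0.161 · V / A = 0.161 × 264 / 36.665 = 1.159 s.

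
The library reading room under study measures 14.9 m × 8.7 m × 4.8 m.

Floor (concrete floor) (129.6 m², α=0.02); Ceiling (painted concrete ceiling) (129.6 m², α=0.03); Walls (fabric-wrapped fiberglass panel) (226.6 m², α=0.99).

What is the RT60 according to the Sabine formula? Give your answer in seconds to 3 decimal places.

Equivalent absorption area: A = 129.6×0.02 + 129.6×0.03 + 226.6×0.99 = 230.814 m².
V = 14.9·8.7·4.8 = 622.224 m³.
T = 0.161 V/A = 0.161·622.224/230.814 = 0.434 s.

0.434 s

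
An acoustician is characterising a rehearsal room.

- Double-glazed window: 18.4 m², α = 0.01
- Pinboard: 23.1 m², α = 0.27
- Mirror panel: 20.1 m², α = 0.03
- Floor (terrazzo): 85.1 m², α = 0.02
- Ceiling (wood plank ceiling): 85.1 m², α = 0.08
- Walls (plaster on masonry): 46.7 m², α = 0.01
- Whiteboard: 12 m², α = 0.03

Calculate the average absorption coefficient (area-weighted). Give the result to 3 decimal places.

0.056

Total surface area S = 290.5 m².
A = 18.4*0.01 + 23.1*0.27 + 20.1*0.03 + 85.1*0.02 + 85.1*0.08 + 46.7*0.01 + 12*0.03 = 16.361 sabins.
ᾱ = A/S = 0.056.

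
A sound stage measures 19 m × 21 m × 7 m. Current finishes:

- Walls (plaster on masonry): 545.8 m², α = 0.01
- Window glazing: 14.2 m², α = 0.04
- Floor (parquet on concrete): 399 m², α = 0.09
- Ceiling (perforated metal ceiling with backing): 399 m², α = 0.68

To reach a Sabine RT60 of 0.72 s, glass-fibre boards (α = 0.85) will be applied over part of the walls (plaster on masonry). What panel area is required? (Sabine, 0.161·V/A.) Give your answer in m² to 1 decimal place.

370.6

A₁ = Σ Sᵢαᵢ = 545.8*0.01 + 14.2*0.04 + 399*0.09 + 399*0.68 = 313.256 sabins.
Required A₂ = 0.161·2793/0.72 = 624.546 sabins.
Absorption to add: 624.546 − 313.256 = 311.290 sabins.
Net gain per m²: Δα = 0.85 − 0.01 = 0.84.
Panel area = 311.290 / 0.84 = 370.6 m².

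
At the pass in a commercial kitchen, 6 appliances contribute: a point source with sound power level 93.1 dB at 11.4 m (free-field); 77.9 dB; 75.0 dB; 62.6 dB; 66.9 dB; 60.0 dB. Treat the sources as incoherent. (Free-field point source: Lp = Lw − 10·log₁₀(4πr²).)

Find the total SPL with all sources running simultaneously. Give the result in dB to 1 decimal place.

Source at 11.4 m: Lp = 93.1 − 10·log₁₀(4π·11.4²) = 93.1 − 10·log₁₀(1633.126) = 61.0 dB.
Sum in the linear (power) domain: Σ 10^(Lᵢ/10) = 10^(61.0/10) + 10^(77.9/10) + 10^(75.0/10) + 10^(62.6/10) + 10^(66.9/10) + 10^(60.0/10) = 1.023e+08.
L_total = 10·log₁₀(1.023e+08) = 80.1 dB.

80.1 dB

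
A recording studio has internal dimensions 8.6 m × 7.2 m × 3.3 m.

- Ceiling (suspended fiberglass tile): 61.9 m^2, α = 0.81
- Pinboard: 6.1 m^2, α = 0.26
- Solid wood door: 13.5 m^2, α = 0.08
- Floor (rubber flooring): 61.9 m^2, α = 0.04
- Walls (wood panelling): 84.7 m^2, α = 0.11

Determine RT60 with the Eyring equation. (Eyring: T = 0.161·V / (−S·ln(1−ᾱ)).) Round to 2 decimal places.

0.43 seconds

Total surface area S = 61.9 + 6.1 + 13.5 + 61.9 + 84.7 = 228.1 m^2.
Absorption A = 61.9×0.81 + 6.1×0.26 + 13.5×0.08 + 61.9×0.04 + 84.7×0.11 = 64.598 sabins.
ᾱ = 64.598 / 228.1 = 0.2832.
Eyring denominator: −S ln(1−ᾱ) = 75.948.
V = 8.6 × 7.2 × 3.3 = 204.336 m³.
RT60 = 0.161 × 204.336 / 75.948 = 0.43 s.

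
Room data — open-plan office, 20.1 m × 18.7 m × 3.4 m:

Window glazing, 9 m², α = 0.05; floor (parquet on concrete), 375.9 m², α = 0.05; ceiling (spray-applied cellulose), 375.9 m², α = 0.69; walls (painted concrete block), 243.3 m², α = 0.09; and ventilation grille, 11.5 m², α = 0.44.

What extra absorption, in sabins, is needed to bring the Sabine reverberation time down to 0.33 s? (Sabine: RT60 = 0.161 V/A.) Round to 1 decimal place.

A₁ = Σ Sᵢαᵢ = 9*0.05 + 375.9*0.05 + 375.9*0.69 + 243.3*0.09 + 11.5*0.44 = 305.573 sabins.
For T = 0.33 s, need A₂ = 0.161·V/T = 0.161·1277.958/0.33 = 623.489 sabins.
Additional absorption ΔA = 623.489 − 305.573 = 317.9 sabins.

317.9 sabins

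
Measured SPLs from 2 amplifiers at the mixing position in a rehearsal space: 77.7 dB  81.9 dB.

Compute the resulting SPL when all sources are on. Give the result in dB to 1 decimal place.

83.3 dB

Converting to relative power and adding: 10^(77.7/10) + 10^(81.9/10) = 2.138e+08.
L_total = 10·log₁₀(2.138e+08) = 83.3 dB.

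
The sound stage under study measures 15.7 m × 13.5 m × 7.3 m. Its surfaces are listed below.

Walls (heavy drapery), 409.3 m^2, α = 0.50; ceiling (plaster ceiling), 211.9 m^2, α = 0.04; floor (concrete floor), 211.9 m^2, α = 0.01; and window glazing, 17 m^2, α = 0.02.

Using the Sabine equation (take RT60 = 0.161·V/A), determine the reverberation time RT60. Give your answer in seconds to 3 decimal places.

1.155 sec

Summing Sᵢαᵢ: 204.650 + 8.476 + 2.119 + 0.340 → A = 215.585 sabins.
V = 15.7·13.5·7.3 = 1547.235 m³.
Sabine: RT60 = 0.161 × 1547.235 / 215.585 = 1.155 s.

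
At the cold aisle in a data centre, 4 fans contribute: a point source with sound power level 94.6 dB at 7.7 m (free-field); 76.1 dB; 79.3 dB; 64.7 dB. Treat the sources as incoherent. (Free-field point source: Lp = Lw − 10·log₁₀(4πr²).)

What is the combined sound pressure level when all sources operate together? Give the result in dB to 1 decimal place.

81.2 dB

Source at 7.7 m: Lp = 94.6 − 10·log₁₀(4π·7.7²) = 94.6 − 10·log₁₀(745.060) = 65.9 dB.
Converting to relative power and adding: 10^(65.9/10) + 10^(76.1/10) + 10^(79.3/10) + 10^(64.7/10) = 1.327e+08.
L_total = 10·log₁₀(1.327e+08) = 81.2 dB.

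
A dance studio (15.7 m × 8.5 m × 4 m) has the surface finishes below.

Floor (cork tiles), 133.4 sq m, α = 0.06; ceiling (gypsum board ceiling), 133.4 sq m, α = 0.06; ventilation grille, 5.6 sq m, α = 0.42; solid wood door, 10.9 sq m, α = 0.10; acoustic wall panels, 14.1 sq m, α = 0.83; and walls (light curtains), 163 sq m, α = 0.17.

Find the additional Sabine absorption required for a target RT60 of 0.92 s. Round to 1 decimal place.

Summing Sᵢαᵢ: 8.004 + 8.004 + 2.352 + 1.090 + 11.703 + 27.710 → A₁ = 58.863 sabins.
Target A₂ = 0.161·533.8/0.92 = 93.415 sabins (V = 533.8 m³).
Shortfall: 93.415 − 58.863 = 34.6 sabins.

34.6 sabins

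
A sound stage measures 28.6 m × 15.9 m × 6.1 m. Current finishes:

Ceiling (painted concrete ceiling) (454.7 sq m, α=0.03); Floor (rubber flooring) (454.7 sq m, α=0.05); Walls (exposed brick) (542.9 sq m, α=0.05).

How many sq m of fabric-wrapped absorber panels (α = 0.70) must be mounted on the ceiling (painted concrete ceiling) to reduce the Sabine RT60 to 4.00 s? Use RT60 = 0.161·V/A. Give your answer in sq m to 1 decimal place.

71.8

Total absorption A₁ = 454.7·0.03 + 454.7·0.05 + 542.9·0.05
  = 13.641 + 22.735 + 27.145 = 63.521 sq m sabins.
Required A₂ = 0.161·2773.914/4.00 = 111.650 sabins.
ΔA needed = 111.650 − 63.521 = 48.129 sabins.
Net gain per sq m: Δα = 0.70 − 0.03 = 0.67.
Area = ΔA/Δα = 48.129/0.67 = 71.8 sq m.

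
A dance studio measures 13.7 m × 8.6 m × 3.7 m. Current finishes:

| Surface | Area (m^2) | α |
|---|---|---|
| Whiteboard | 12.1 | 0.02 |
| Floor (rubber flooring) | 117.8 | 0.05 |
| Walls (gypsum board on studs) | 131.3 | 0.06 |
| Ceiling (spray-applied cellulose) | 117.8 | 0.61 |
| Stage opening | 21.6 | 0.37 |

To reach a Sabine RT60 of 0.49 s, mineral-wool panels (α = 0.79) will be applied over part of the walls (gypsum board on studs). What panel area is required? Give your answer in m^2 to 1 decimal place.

67.6

Summing Sᵢαᵢ: 0.242 + 5.890 + 7.878 + 71.858 + 7.992 → A₁ = 93.860 sabins.
Required A₂ = 0.161·435.934/0.49 = 143.235 sabins.
ΔA needed = 143.235 − 93.860 = 49.375 sabins.
Net gain per m^2: Δα = 0.79 − 0.06 = 0.73.
Area = ΔA/Δα = 49.375/0.73 = 67.6 m^2.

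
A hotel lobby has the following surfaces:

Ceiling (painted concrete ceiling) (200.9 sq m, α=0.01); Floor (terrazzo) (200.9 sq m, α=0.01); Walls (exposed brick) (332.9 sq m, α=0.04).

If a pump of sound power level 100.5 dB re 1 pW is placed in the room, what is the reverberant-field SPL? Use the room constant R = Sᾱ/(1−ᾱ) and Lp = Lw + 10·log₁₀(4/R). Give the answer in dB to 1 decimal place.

94.0 dB

A = 17.334 sabins; S = 734.7 sq m.
ᾱ = 17.334/734.7 = 0.0236; R = Sᾱ/(1−ᾱ) = 17.334/(1−0.0236) = 17.753 sq m.
Lp = Lw + 10 log₁₀(4/R) = 100.5 -6.47 = 94.0 dB.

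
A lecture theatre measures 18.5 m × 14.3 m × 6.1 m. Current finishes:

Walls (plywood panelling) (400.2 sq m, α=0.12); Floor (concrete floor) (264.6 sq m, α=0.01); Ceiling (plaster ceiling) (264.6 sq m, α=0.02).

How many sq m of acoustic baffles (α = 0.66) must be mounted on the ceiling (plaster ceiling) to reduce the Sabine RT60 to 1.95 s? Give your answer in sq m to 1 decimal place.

120.7

Total absorption A₁ = 400.2*0.12 + 264.6*0.01 + 264.6*0.02
  = 48.024 + 2.646 + 5.292 = 55.962 sq m sabins.
V = 1613.755 m³. Target absorption A₂ = 0.161 × 1613.755 / 1.95 = 133.238 sabins.
Absorption to add: 133.238 − 55.962 = 77.276 sabins.
Net gain per sq m: Δα = 0.66 − 0.02 = 0.64.
Area = ΔA/Δα = 77.276/0.64 = 120.7 sq m.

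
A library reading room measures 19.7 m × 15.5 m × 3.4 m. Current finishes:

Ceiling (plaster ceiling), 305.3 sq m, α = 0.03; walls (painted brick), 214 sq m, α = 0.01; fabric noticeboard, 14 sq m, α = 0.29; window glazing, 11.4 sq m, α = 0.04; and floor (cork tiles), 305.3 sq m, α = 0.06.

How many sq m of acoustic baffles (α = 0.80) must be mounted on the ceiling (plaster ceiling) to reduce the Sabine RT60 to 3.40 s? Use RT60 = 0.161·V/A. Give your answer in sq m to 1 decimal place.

Total absorption A₁ = 305.3×0.03 + 214×0.01 + 14×0.29 + 11.4×0.04 + 305.3×0.06
  = 9.159 + 2.140 + 4.060 + 0.456 + 18.318 = 34.133 sq m sabins.
Required A₂ = 0.161·1038.19/3.40 = 49.161 sabins.
Absorption to add: 49.161 − 34.133 = 15.028 sabins.
Net gain per sq m: Δα = 0.80 − 0.03 = 0.77.
Panel area = 15.028 / 0.77 = 19.5 sq m.

19.5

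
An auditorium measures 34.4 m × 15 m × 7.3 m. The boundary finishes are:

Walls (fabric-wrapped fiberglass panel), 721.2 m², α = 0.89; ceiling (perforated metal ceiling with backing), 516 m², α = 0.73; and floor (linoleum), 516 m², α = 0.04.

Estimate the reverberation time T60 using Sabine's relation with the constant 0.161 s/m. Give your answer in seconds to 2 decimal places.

Summing Sᵢαᵢ: 641.868 + 376.680 + 20.640 → A = 1039.188 sabins.
Volume V = 34.4 × 15 × 7.3 = 3766.8 m³.
T = 0.161 V/A = 0.161·3766.8/1039.188 = 0.58 s.

0.58 s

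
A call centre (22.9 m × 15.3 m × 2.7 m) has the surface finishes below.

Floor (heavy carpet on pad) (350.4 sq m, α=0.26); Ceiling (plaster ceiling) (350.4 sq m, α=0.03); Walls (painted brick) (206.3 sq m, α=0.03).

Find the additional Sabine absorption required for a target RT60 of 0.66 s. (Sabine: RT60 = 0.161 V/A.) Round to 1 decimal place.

Total absorption A₁ = 350.4*0.26 + 350.4*0.03 + 206.3*0.03
  = 91.104 + 10.512 + 6.189 = 107.805 sq m sabins.
V = 945.999 m³. Required absorption A₂ = 0.161 × 945.999 / 0.66 = 230.766 sabins.
ΔA = A₂ − A₁ = 230.766 − 107.805 = 123.0 sabins.

123.0 sabins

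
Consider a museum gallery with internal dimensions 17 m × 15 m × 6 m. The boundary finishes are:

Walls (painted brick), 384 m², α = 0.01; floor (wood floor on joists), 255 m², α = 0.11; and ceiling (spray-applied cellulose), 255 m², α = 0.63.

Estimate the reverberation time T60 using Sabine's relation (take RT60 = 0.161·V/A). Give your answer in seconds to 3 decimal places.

Summing Sᵢαᵢ: 3.840 + 28.050 + 160.650 → A = 192.540 sabins.
Volume V = 17 × 15 × 6 = 1530 m³.
Sabine: RT60 = 0.161 × 1530 / 192.540 = 1.279 s.

1.279 seconds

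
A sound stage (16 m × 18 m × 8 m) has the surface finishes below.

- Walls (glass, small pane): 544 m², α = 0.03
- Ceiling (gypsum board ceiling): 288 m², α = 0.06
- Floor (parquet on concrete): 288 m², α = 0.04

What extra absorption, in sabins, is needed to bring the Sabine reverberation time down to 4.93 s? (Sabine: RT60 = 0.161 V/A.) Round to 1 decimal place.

30.1 sabins

Summing Sᵢαᵢ: 16.320 + 17.280 + 11.520 → A₁ = 45.120 sabins.
Target A₂ = 0.161·2304/4.93 = 75.242 sabins (V = 2304 m³).
ΔA = A₂ − A₁ = 75.242 − 45.120 = 30.1 sabins.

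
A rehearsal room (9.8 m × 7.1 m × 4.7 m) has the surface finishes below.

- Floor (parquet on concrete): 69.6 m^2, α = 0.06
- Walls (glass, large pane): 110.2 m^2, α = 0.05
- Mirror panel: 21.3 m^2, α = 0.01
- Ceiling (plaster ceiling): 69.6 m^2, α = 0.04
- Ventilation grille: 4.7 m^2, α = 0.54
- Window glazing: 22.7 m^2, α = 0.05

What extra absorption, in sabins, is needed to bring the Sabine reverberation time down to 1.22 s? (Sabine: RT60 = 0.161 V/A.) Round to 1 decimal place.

26.8 sabins

Total absorption A₁ = 69.6*0.06 + 110.2*0.05 + 21.3*0.01 + 69.6*0.04 + 4.7*0.54 + 22.7*0.05
  = 4.176 + 5.510 + 0.213 + 2.784 + 2.538 + 1.135 = 16.356 m^2 sabins.
Target A₂ = 0.161·327.026/1.22 = 43.157 sabins (V = 327.026 m³).
Shortfall: 43.157 − 16.356 = 26.8 sabins.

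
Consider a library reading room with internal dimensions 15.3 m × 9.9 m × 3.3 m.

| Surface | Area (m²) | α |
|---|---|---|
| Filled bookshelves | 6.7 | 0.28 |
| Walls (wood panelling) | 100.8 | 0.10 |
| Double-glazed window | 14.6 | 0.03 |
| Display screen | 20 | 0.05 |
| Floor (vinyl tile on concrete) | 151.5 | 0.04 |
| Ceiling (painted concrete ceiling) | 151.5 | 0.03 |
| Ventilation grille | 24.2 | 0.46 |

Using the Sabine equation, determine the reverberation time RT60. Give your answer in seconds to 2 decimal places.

A = Σ Sᵢαᵢ = 6.7*0.28 + 100.8*0.10 + 14.6*0.03 + 20*0.05 + 151.5*0.04 + 151.5*0.03 + 24.2*0.46 = 35.131 sabins.
Room volume: 499.851 m³.
RT60 = 0.161 · V / A = 0.161 × 499.851 / 35.131 = 2.29 s.

2.29 s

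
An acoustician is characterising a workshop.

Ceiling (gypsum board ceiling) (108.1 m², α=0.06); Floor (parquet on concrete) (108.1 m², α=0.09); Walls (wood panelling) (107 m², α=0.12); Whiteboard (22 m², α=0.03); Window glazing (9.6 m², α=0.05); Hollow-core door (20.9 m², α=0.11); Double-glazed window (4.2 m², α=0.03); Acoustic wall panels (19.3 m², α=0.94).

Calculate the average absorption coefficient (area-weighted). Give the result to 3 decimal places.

S = Σ Sᵢ = 108.1 + 108.1 + 107 + 22 + 9.6 + 20.9 + 4.2 + 19.3 = 399.2 m².
Σ(Sᵢαᵢ) = 108.1*0.06 + 108.1*0.09 + 107*0.12 + 22*0.03 + 9.6*0.05 + 20.9*0.11 + 4.2*0.03 + 19.3*0.94 = 50.762.
ᾱ = 50.762 / 399.2 = 0.127.

0.127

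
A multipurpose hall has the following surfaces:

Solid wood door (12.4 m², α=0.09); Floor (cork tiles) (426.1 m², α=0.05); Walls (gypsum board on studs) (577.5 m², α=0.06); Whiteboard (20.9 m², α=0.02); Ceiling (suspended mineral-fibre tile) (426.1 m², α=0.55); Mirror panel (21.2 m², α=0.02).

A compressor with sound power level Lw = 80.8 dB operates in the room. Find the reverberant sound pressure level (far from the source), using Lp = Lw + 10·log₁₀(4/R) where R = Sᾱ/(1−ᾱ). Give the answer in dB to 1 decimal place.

A = 292.268 sabins; S = 1484.2 m².
ᾱ = 0.1969, so room constant R = A/(1−ᾱ) = 363.925 m².
Lp = Lw + 10 log₁₀(4/R) = 80.8 -19.59 = 61.2 dB.

61.2 dB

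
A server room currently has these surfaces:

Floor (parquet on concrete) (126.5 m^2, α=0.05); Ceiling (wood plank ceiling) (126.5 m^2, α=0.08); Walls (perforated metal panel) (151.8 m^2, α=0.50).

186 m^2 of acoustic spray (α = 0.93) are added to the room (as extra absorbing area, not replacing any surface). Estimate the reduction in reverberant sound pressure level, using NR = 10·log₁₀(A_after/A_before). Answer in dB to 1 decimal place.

Equivalent absorption area: A_before = 126.5×0.05 + 126.5×0.08 + 151.8×0.50 = 92.345 m^2.
Treatment contributes 186·0.93 = 172.980 sabins.
A_after = 92.345 + 172.980 = 265.325 sabins.
Reduction = 10 log₁₀(A_after/A_before) = 10 log₁₀(2.8732) = 4.6 dB.

4.6 dB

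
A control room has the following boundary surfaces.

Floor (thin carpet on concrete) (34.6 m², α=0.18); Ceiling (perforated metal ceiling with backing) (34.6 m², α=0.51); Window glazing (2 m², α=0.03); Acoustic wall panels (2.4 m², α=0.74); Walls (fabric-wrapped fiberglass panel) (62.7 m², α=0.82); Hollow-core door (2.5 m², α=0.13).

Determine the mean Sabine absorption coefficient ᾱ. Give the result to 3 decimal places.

S = Σ Sᵢ = 34.6 + 34.6 + 2 + 2.4 + 62.7 + 2.5 = 138.8 m².
Σ(Sᵢαᵢ) = 34.6×0.18 + 34.6×0.51 + 2×0.03 + 2.4×0.74 + 62.7×0.82 + 2.5×0.13 = 77.449.
ᾱ = 77.449 / 138.8 = 0.558.

0.558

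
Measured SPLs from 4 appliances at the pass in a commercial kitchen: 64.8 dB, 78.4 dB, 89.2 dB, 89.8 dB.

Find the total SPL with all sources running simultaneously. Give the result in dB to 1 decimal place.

Converting to relative power and adding: 10^(64.8/10) + 10^(78.4/10) + 10^(89.2/10) + 10^(89.8/10) = 1.859e+09.
Combined level = 10 log₁₀(1.859e+09) = 92.7 dB.

92.7 dB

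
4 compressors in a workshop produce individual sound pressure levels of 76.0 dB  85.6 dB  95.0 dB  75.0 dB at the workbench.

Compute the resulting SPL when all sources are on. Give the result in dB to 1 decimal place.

95.6 dB

Σ 10^(Lᵢ/10) = 3.597e+09.
Back to dB: 10·log₁₀ Σ = 95.6 dB.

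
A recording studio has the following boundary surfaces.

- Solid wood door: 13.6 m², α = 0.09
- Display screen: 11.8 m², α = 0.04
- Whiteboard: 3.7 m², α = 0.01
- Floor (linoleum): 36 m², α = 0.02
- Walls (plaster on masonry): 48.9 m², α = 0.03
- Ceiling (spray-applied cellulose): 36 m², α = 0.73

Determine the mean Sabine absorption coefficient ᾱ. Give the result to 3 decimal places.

Total surface area S = 150.0 m².
A = 13.6·0.09 + 11.8·0.04 + 3.7·0.01 + 36·0.02 + 48.9·0.03 + 36·0.73 = 30.200 sabins.
ᾱ = A/S = 0.201.

0.201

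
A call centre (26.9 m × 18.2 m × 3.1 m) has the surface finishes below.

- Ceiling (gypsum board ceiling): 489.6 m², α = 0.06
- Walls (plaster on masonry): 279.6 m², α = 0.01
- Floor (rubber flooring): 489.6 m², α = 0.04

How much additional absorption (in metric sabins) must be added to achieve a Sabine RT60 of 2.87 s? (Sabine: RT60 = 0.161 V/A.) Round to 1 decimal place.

33.4 sabins

Summing Sᵢαᵢ: 29.376 + 2.796 + 19.584 → A₁ = 51.756 sabins.
For T = 2.87 s, need A₂ = 0.161·V/T = 0.161·1517.698/2.87 = 85.139 sabins.
ΔA = A₂ − A₁ = 85.139 − 51.756 = 33.4 sabins.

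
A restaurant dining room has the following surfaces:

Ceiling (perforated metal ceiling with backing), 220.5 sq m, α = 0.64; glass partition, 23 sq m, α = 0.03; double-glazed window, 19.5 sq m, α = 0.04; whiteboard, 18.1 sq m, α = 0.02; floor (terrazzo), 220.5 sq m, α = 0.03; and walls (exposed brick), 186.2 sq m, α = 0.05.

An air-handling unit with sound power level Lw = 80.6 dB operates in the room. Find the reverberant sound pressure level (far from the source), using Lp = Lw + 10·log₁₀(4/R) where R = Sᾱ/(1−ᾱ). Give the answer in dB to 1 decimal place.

Σ(Sᵢαᵢ) = 220.5·0.64 + 23·0.03 + 19.5·0.04 + 18.1·0.02 + 220.5·0.03 + 186.2·0.05 = 158.877; total area S = 687.8 sq m.
ᾱ = 0.2310, so room constant R = A/(1−ᾱ) = 206.602 sq m.
Lp = 80.6 + 10·log₁₀(4/206.602) = 80.6 + (-17.13) = 63.5 dB.

63.5 dB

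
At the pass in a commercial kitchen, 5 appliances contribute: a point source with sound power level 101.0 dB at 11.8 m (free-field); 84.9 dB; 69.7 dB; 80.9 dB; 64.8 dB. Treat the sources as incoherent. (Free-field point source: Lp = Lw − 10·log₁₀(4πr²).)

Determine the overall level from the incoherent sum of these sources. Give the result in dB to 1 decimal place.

86.5 dB

Source at 11.8 m: Lp = 101.0 − 10·log₁₀(4π·11.8²) = 101.0 − 10·log₁₀(1749.741) = 68.6 dB.
Converting to relative power and adding: 10^(68.6/10) + 10^(84.9/10) + 10^(69.7/10) + 10^(80.9/10) + 10^(64.8/10) = 4.517e+08.
Back to dB: 10·log₁₀ Σ = 86.5 dB.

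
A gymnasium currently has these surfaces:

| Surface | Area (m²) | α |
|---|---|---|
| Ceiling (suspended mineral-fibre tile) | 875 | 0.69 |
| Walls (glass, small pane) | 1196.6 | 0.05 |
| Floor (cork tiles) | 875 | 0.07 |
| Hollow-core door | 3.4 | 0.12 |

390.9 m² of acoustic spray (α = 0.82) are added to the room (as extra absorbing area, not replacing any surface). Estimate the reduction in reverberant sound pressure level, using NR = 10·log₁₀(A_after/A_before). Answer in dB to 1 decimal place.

1.6 dB

A_before = Σ Sᵢαᵢ = 875*0.69 + 1196.6*0.05 + 875*0.07 + 3.4*0.12 = 725.238 sabins.
Treatment contributes 390.9·0.82 = 320.538 sabins.
New total A_after = 1045.776 sabins.
NR = 10·log₁₀(1045.776/725.238) = 1.6 dB.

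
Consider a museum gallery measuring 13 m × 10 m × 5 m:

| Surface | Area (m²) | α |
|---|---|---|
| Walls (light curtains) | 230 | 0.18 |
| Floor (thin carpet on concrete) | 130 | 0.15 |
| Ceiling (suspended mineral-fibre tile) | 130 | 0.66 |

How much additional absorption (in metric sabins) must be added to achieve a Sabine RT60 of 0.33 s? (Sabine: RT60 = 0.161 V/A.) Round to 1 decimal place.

A₁ = Σ Sᵢαᵢ = 230·0.18 + 130·0.15 + 130·0.66 = 146.700 sabins.
V = 650 m³. Required absorption A₂ = 0.161 × 650 / 0.33 = 317.121 sabins.
Shortfall: 317.121 − 146.700 = 170.4 sabins.

170.4 sabins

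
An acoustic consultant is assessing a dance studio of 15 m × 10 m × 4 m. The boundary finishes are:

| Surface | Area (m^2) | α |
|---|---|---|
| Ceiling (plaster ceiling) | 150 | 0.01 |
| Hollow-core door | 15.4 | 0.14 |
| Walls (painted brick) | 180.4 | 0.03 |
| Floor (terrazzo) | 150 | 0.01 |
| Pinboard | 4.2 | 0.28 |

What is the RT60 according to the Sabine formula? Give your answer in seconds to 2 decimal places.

Total absorption A = 150*0.01 + 15.4*0.14 + 180.4*0.03 + 150*0.01 + 4.2*0.28
  = 1.500 + 2.156 + 5.412 + 1.500 + 1.176 = 11.744 m^2 sabins.
Volume V = 15 × 10 × 4 = 600 m³.
Sabine: RT60 = 0.161 × 600 / 11.744 = 8.23 s.

8.23 s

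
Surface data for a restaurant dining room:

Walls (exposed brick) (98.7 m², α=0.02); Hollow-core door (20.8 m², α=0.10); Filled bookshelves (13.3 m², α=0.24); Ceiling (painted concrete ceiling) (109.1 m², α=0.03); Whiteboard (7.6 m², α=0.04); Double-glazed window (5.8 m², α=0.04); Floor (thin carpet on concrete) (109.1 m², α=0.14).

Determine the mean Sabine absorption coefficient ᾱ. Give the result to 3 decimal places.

0.072

Total surface area S = 364.4 m².
Σ(Sᵢαᵢ) = 98.7*0.02 + 20.8*0.10 + 13.3*0.24 + 109.1*0.03 + 7.6*0.04 + 5.8*0.04 + 109.1*0.14 = 26.329.
ᾱ = 26.329 / 364.4 = 0.072.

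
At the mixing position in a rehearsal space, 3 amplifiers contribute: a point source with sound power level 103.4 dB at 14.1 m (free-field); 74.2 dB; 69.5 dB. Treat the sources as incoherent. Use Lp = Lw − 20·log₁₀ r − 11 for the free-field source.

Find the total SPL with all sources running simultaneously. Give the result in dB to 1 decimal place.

76.4 dB

Source at 14.1 m: Lp = 103.4 − 20·log₁₀(14.1) − 11 = 69.4 dB.
Σ 10^(Lᵢ/10) = 4.392e+07.
Combined level = 10 log₁₀(4.392e+07) = 76.4 dB.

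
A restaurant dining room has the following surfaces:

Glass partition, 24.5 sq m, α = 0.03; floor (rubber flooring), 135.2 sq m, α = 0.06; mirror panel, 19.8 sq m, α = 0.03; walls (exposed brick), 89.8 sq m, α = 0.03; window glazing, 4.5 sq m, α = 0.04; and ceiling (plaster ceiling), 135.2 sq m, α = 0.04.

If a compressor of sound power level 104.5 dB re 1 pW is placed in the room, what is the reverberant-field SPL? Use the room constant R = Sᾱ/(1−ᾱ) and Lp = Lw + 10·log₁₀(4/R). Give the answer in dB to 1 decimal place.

97.8 dB

Σ(Sᵢαᵢ) = 24.5×0.03 + 135.2×0.06 + 19.8×0.03 + 89.8×0.03 + 4.5×0.04 + 135.2×0.04 = 17.723; total area S = 409.0 sq m.
ᾱ = 0.0433, so room constant R = A/(1−ᾱ) = 18.525 sq m.
Lp = Lw + 10 log₁₀(4/R) = 104.5 -6.66 = 97.8 dB.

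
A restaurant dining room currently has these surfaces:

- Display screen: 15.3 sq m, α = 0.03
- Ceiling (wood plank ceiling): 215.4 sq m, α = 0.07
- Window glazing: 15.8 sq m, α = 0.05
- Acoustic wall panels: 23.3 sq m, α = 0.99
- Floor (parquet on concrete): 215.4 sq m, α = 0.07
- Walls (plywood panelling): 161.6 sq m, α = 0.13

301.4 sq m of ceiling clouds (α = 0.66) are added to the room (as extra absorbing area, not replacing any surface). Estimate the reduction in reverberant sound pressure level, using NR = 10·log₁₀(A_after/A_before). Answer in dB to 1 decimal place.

5.6 dB

Equivalent absorption area: A_before = 15.3*0.03 + 215.4*0.07 + 15.8*0.05 + 23.3*0.99 + 215.4*0.07 + 161.6*0.13 = 75.480 sq m.
Treatment contributes 301.4·0.66 = 198.924 sabins.
A_after = 75.480 + 198.924 = 274.404 sabins.
Reduction = 10 log₁₀(A_after/A_before) = 10 log₁₀(3.6355) = 5.6 dB.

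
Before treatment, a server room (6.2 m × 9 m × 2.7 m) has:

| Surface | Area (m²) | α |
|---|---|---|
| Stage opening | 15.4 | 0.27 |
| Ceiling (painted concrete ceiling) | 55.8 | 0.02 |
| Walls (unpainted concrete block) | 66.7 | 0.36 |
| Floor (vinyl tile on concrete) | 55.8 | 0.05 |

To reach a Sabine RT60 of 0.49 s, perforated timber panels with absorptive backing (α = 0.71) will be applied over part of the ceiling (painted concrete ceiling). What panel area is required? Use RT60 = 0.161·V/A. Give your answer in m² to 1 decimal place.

Summing Sᵢαᵢ: 4.158 + 1.116 + 24.012 + 2.790 → A₁ = 32.076 sabins.
V = 150.66 m³. Target absorption A₂ = 0.161 × 150.66 / 0.49 = 49.503 sabins.
Absorption to add: 49.503 − 32.076 = 17.427 sabins.
Each m² of panel replacing the ceiling (painted concrete ceiling) adds (0.71 − 0.02) = 0.69 sabins.
Panel area = 17.427 / 0.69 = 25.3 m².

25.3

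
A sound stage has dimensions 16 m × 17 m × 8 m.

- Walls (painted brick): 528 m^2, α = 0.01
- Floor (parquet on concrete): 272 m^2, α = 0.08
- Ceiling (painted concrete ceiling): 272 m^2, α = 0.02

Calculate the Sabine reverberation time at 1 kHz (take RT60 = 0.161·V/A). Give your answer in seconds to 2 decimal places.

10.79 s

A = Σ Sᵢαᵢ = 528×0.01 + 272×0.08 + 272×0.02 = 32.480 sabins.
Room volume: 2176 m³.
T = 0.161 V/A = 0.161·2176/32.480 = 10.79 s.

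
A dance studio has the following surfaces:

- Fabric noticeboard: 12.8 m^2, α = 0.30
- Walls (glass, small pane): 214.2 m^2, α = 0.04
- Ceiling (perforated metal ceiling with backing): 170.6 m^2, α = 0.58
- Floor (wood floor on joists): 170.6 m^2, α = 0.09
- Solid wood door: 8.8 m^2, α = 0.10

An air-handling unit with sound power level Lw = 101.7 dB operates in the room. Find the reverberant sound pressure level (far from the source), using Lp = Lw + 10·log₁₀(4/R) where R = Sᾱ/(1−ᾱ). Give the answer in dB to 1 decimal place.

85.6 dB

Σ(Sᵢαᵢ) = 12.8×0.30 + 214.2×0.04 + 170.6×0.58 + 170.6×0.09 + 8.8×0.10 = 127.590; total area S = 577.0 m^2.
ᾱ = 127.590/577.0 = 0.2211; R = Sᾱ/(1−ᾱ) = 127.590/(1−0.2211) = 163.808 m^2.
Lp = 101.7 + 10·log₁₀(4/163.808) = 101.7 + (-16.12) = 85.6 dB.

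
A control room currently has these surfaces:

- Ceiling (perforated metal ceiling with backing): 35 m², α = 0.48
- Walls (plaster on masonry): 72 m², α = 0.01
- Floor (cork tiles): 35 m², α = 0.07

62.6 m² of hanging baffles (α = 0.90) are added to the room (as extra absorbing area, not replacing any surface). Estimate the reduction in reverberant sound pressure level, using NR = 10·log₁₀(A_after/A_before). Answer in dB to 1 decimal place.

A_before = Σ Sᵢαᵢ = 35×0.48 + 72×0.01 + 35×0.07 = 19.970 sabins.
Added absorption = 62.6 × 0.90 = 56.340 sabins.
A_after = 19.970 + 56.340 = 76.310 sabins.
Reduction = 10 log₁₀(A_after/A_before) = 10 log₁₀(3.8212) = 5.8 dB.

5.8 dB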